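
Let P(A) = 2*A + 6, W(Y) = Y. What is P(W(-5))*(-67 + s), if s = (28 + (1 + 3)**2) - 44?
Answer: 268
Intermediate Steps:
P(A) = 6 + 2*A
s = 0 (s = (28 + 4**2) - 44 = (28 + 16) - 44 = 44 - 44 = 0)
P(W(-5))*(-67 + s) = (6 + 2*(-5))*(-67 + 0) = (6 - 10)*(-67) = -4*(-67) = 268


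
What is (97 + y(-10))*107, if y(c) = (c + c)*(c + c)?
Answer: 53179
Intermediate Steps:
y(c) = 4*c² (y(c) = (2*c)*(2*c) = 4*c²)
(97 + y(-10))*107 = (97 + 4*(-10)²)*107 = (97 + 4*100)*107 = (97 + 400)*107 = 497*107 = 53179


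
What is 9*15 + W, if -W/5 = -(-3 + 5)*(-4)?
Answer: 95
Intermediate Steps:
W = -40 (W = -(-5)*(-3 + 5)*(-4) = -(-5)*2*(-4) = -(-5)*(-8) = -5*8 = -40)
9*15 + W = 9*15 - 40 = 135 - 40 = 95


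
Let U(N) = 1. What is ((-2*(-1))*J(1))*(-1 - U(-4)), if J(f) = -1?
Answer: 4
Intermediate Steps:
((-2*(-1))*J(1))*(-1 - U(-4)) = (-2*(-1)*(-1))*(-1 - 1*1) = (2*(-1))*(-1 - 1) = -2*(-2) = 4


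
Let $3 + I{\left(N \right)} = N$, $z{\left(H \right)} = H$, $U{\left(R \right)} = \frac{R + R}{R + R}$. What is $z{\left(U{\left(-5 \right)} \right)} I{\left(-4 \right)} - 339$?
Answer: $-346$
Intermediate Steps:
$U{\left(R \right)} = 1$ ($U{\left(R \right)} = \frac{2 R}{2 R} = 2 R \frac{1}{2 R} = 1$)
$I{\left(N \right)} = -3 + N$
$z{\left(U{\left(-5 \right)} \right)} I{\left(-4 \right)} - 339 = 1 \left(-3 - 4\right) - 339 = 1 \left(-7\right) - 339 = -7 - 339 = -346$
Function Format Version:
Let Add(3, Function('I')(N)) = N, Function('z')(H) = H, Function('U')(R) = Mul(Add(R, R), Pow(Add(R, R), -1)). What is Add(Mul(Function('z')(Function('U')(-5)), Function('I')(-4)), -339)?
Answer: -346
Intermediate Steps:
Function('U')(R) = 1 (Function('U')(R) = Mul(Mul(2, R), Pow(Mul(2, R), -1)) = Mul(Mul(2, R), Mul(Rational(1, 2), Pow(R, -1))) = 1)
Function('I')(N) = Add(-3, N)
Add(Mul(Function('z')(Function('U')(-5)), Function('I')(-4)), -339) = Add(Mul(1, Add(-3, -4)), -339) = Add(Mul(1, -7), -339) = Add(-7, -339) = -346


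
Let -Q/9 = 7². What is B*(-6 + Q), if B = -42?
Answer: 18774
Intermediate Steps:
Q = -441 (Q = -9*7² = -9*49 = -441)
B*(-6 + Q) = -42*(-6 - 441) = -42*(-447) = 18774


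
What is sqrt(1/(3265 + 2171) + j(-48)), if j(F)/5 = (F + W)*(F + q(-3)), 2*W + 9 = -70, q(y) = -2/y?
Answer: sqrt(16998145651)/906 ≈ 143.90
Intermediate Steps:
W = -79/2 (W = -9/2 + (1/2)*(-70) = -9/2 - 35 = -79/2 ≈ -39.500)
j(F) = 5*(-79/2 + F)*(2/3 + F) (j(F) = 5*((F - 79/2)*(F - 2/(-3))) = 5*((-79/2 + F)*(F - 2*(-1/3))) = 5*((-79/2 + F)*(F + 2/3)) = 5*((-79/2 + F)*(2/3 + F)) = 5*(-79/2 + F)*(2/3 + F))
sqrt(1/(3265 + 2171) + j(-48)) = sqrt(1/(3265 + 2171) + (-395/3 + 5*(-48)**2 - 1165/6*(-48))) = sqrt(1/5436 + (-395/3 + 5*2304 + 9320)) = sqrt(1/5436 + (-395/3 + 11520 + 9320)) = sqrt(1/5436 + 62125/3) = sqrt(112570501/5436) = sqrt(16998145651)/906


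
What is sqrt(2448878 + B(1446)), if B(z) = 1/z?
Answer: sqrt(5120398193694)/1446 ≈ 1564.9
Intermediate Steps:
sqrt(2448878 + B(1446)) = sqrt(2448878 + 1/1446) = sqrt(3541077589/1446) = sqrt(5120398193694)/1446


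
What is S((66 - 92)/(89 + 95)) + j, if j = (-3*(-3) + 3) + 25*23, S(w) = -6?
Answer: 581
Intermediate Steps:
j = 587 (j = (9 + 3) + 575 = 12 + 575 = 587)
S((66 - 92)/(89 + 95)) + j = -6 + 587 = 581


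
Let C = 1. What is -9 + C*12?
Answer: 3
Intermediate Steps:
-9 + C*12 = -9 + 1*12 = -9 + 12 = 3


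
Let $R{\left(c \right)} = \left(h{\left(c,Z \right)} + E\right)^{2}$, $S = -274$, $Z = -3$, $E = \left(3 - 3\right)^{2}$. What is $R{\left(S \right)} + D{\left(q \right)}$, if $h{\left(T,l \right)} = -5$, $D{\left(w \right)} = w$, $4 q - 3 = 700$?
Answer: $\frac{803}{4} \approx 200.75$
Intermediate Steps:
$q = \frac{703}{4}$ ($q = \frac{3}{4} + \frac{1}{4} \cdot 700 = \frac{3}{4} + 175 = \frac{703}{4} \approx 175.75$)
$E = 0$ ($E = 0^{2} = 0$)
$R{\left(c \right)} = 25$ ($R{\left(c \right)} = \left(-5 + 0\right)^{2} = \left(-5\right)^{2} = 25$)
$R{\left(S \right)} + D{\left(q \right)} = 25 + \frac{703}{4} = \frac{803}{4}$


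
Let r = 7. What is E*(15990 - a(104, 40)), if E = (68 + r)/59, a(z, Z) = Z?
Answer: 1196250/59 ≈ 20275.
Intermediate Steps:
E = 75/59 (E = (68 + 7)/59 = 75*(1/59) = 75/59 ≈ 1.2712)
E*(15990 - a(104, 40)) = 75*(15990 - 1*40)/59 = 75*(15990 - 40)/59 = (75/59)*15950 = 1196250/59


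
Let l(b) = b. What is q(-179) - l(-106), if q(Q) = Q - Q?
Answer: 106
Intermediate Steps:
q(Q) = 0
q(-179) - l(-106) = 0 - 1*(-106) = 0 + 106 = 106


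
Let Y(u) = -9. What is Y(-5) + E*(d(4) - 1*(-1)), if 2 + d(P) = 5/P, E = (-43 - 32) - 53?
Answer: -41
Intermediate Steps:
E = -128 (E = -75 - 53 = -128)
d(P) = -2 + 5/P
Y(-5) + E*(d(4) - 1*(-1)) = -9 - 128*((-2 + 5/4) - 1*(-1)) = -9 - 128*((-2 + 5*(¼)) + 1) = -9 - 128*((-2 + 5/4) + 1) = -9 - 128*(-¾ + 1) = -9 - 128*¼ = -9 - 32 = -41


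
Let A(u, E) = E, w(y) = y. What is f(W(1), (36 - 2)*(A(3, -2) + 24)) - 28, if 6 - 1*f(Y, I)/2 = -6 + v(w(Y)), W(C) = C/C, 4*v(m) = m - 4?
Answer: -5/2 ≈ -2.5000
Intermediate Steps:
v(m) = -1 + m/4 (v(m) = (m - 4)/4 = (-4 + m)/4 = -1 + m/4)
W(C) = 1
f(Y, I) = 26 - Y/2 (f(Y, I) = 12 - 2*(-6 + (-1 + Y/4)) = 12 - 2*(-7 + Y/4) = 12 + (14 - Y/2) = 26 - Y/2)
f(W(1), (36 - 2)*(A(3, -2) + 24)) - 28 = (26 - ½*1) - 28 = (26 - ½) - 28 = 51/2 - 28 = -5/2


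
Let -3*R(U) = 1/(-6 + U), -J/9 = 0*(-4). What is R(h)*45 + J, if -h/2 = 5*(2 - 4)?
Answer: -15/14 ≈ -1.0714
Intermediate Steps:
J = 0 (J = -0*(-4) = -9*0 = 0)
h = 20 (h = -10*(2 - 4) = -10*(-2) = -2*(-10) = 20)
R(U) = -1/(3*(-6 + U))
R(h)*45 + J = -1/(-18 + 3*20)*45 + 0 = -1/(-18 + 60)*45 + 0 = -1/42*45 + 0 = -15/14 + 0 = -15/14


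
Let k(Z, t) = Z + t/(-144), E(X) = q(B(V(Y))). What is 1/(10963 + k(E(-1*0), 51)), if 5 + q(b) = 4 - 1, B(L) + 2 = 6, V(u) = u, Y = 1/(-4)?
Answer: 48/526111 ≈ 9.1236e-5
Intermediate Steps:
Y = -¼ ≈ -0.25000
B(L) = 4 (B(L) = -2 + 6 = 4)
q(b) = -2 (q(b) = -5 + (4 - 1) = -5 + 3 = -2)
E(X) = -2
k(Z, t) = Z - t/144 (k(Z, t) = Z + t*(-1/144) = Z - t/144)
1/(10963 + k(E(-1*0), 51)) = 1/(10963 + (-2 - 1/144*51)) = 1/(10963 + (-2 - 17/48)) = 1/(10963 - 113/48) = 1/(526111/48) = 48/526111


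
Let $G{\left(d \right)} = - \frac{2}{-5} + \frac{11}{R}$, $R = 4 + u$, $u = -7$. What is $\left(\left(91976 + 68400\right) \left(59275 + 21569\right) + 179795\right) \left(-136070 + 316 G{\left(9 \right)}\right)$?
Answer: $- \frac{26664232477336226}{15} \approx -1.7776 \cdot 10^{15}$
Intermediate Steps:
$R = -3$ ($R = 4 - 7 = -3$)
$G{\left(d \right)} = - \frac{49}{15}$ ($G{\left(d \right)} = - \frac{2}{-5} + \frac{11}{-3} = \left(-2\right) \left(- \frac{1}{5}\right) + 11 \left(- \frac{1}{3}\right) = \frac{2}{5} - \frac{11}{3} = - \frac{49}{15}$)
$\left(\left(91976 + 68400\right) \left(59275 + 21569\right) + 179795\right) \left(-136070 + 316 G{\left(9 \right)}\right) = \left(\left(91976 + 68400\right) \left(59275 + 21569\right) + 179795\right) \left(-136070 + 316 \left(- \frac{49}{15}\right)\right) = \left(160376 \cdot 80844 + 179795\right) \left(-136070 - \frac{15484}{15}\right) = \left(12965437344 + 179795\right) \left(- \frac{2056534}{15}\right) = 12965617139 \left(- \frac{2056534}{15}\right) = - \frac{26664232477336226}{15}$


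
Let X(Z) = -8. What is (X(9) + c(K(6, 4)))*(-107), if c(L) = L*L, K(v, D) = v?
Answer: -2996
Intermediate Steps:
c(L) = L²
(X(9) + c(K(6, 4)))*(-107) = (-8 + 6²)*(-107) = (-8 + 36)*(-107) = 28*(-107) = -2996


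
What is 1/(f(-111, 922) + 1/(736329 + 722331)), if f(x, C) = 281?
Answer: 1458660/409883461 ≈ 0.0035587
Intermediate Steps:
1/(f(-111, 922) + 1/(736329 + 722331)) = 1/(281 + 1/(736329 + 722331)) = 1/(281 + 1/1458660) = 1/(409883461/1458660) = 1458660/409883461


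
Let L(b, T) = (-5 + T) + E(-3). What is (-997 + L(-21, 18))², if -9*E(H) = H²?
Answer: 970225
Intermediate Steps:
E(H) = -H²/9
L(b, T) = -6 + T (L(b, T) = (-5 + T) - ⅑*(-3)² = (-5 + T) - ⅑*9 = (-5 + T) - 1 = -6 + T)
(-997 + L(-21, 18))² = (-997 + (-6 + 18))² = (-997 + 12)² = (-985)² = 970225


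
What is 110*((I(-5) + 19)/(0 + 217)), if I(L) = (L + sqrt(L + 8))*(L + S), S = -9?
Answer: 9790/217 - 220*sqrt(3)/31 ≈ 32.823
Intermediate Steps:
I(L) = (-9 + L)*(L + sqrt(8 + L)) (I(L) = (L + sqrt(L + 8))*(L - 9) = (L + sqrt(8 + L))*(-9 + L) = (-9 + L)*(L + sqrt(8 + L)))
110*((I(-5) + 19)/(0 + 217)) = 110*((((-5)**2 - 9*(-5) - 9*sqrt(8 - 5) - 5*sqrt(8 - 5)) + 19)/(0 + 217)) = 110*(((25 + 45 - 9*sqrt(3) - 5*sqrt(3)) + 19)/217) = 110*(((70 - 14*sqrt(3)) + 19)*(1/217)) = 110*((89 - 14*sqrt(3))*(1/217)) = 110*(89/217 - 2*sqrt(3)/31) = 9790/217 - 220*sqrt(3)/31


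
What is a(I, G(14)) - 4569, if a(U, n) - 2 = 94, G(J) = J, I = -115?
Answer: -4473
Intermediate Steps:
a(U, n) = 96 (a(U, n) = 2 + 94 = 96)
a(I, G(14)) - 4569 = 96 - 4569 = -4473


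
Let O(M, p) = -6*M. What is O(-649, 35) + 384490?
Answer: 388384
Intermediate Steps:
O(-649, 35) + 384490 = -6*(-649) + 384490 = 3894 + 384490 = 388384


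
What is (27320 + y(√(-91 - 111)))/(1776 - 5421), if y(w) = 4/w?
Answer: -5464/729 + 2*I*√202/368145 ≈ -7.4952 + 7.7212e-5*I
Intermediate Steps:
(27320 + y(√(-91 - 111)))/(1776 - 5421) = (27320 + 4/(√(-91 - 111)))/(1776 - 5421) = (27320 + 4/(√(-202)))/(-3645) = (27320 + 4/((I*√202)))*(-1/3645) = (27320 + 4*(-I*√202/202))*(-1/3645) = (27320 - 2*I*√202/101)*(-1/3645) = -5464/729 + 2*I*√202/368145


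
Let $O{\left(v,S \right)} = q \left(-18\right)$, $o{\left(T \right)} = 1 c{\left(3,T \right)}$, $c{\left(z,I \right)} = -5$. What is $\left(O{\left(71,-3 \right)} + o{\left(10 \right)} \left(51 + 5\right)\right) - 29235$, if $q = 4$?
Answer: $-29587$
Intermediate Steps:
$o{\left(T \right)} = -5$ ($o{\left(T \right)} = 1 \left(-5\right) = -5$)
$O{\left(v,S \right)} = -72$ ($O{\left(v,S \right)} = 4 \left(-18\right) = -72$)
$\left(O{\left(71,-3 \right)} + o{\left(10 \right)} \left(51 + 5\right)\right) - 29235 = \left(-72 - 5 \left(51 + 5\right)\right) - 29235 = \left(-72 - 280\right) - 29235 = -352 - 29235 = -29587$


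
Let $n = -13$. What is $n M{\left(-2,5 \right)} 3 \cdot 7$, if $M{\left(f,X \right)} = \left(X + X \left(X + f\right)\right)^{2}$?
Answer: $-109200$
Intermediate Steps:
$n M{\left(-2,5 \right)} 3 \cdot 7 = - 13 \cdot 5^{2} \left(1 + 5 - 2\right)^{2} \cdot 3 \cdot 7 = - 13 \cdot 25 \cdot 4^{2} \cdot 3 \cdot 7 = - 13 \cdot 25 \cdot 16 \cdot 3 \cdot 7 = - 13 \cdot 400 \cdot 3 \cdot 7 = - 13 \cdot 1200 \cdot 7 = \left(-13\right) 8400 = -109200$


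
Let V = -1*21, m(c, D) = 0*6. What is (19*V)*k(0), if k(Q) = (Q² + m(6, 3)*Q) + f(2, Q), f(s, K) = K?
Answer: 0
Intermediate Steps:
m(c, D) = 0
k(Q) = Q + Q² (k(Q) = (Q² + 0*Q) + Q = (Q² + 0) + Q = Q² + Q = Q + Q²)
V = -21
(19*V)*k(0) = (19*(-21))*(0*(1 + 0)) = -0 = -399*0 = 0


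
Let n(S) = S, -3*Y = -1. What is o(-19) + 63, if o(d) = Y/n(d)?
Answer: 3590/57 ≈ 62.982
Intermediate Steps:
Y = ⅓ (Y = -⅓*(-1) = ⅓ ≈ 0.33333)
o(d) = 1/(3*d)
o(-19) + 63 = (⅓)/(-19) + 63 = (⅓)*(-1/19) + 63 = -1/57 + 63 = 3590/57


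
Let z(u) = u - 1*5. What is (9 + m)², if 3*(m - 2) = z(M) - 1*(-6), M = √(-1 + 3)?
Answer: (34 + √2)²/9 ≈ 139.35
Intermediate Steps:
M = √2 ≈ 1.4142
z(u) = -5 + u (z(u) = u - 5 = -5 + u)
m = 7/3 + √2/3 (m = 2 + ((-5 + √2) - 1*(-6))/3 = 2 + ((-5 + √2) + 6)/3 = 2 + (1 + √2)/3 = 2 + (⅓ + √2/3) = 7/3 + √2/3 ≈ 2.8047)
(9 + m)² = (9 + (7/3 + √2/3))² = (34/3 + √2/3)²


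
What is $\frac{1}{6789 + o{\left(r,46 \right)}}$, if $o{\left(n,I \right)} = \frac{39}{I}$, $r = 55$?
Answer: $\frac{46}{312333} \approx 0.00014728$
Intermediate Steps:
$\frac{1}{6789 + o{\left(r,46 \right)}} = \frac{1}{6789 + \frac{39}{46}} = \frac{1}{\frac{312333}{46}} = \frac{46}{312333}$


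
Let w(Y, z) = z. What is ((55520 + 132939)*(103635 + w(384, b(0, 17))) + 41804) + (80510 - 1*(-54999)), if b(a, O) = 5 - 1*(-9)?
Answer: 19533764204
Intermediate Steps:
b(a, O) = 14 (b(a, O) = 5 + 9 = 14)
((55520 + 132939)*(103635 + w(384, b(0, 17))) + 41804) + (80510 - 1*(-54999)) = ((55520 + 132939)*(103635 + 14) + 41804) + (80510 - 1*(-54999)) = (188459*103649 + 41804) + (80510 + 54999) = (19533586891 + 41804) + 135509 = 19533628695 + 135509 = 19533764204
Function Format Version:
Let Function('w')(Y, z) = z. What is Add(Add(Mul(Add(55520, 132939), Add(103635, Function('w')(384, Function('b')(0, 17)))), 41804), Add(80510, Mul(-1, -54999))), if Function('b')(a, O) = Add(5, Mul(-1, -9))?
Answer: 19533764204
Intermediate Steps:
Function('b')(a, O) = 14 (Function('b')(a, O) = Add(5, 9) = 14)
Add(Add(Mul(Add(55520, 132939), Add(103635, Function('w')(384, Function('b')(0, 17)))), 41804), Add(80510, Mul(-1, -54999))) = Add(Add(Mul(Add(55520, 132939), Add(103635, 14)), 41804), Add(80510, Mul(-1, -54999))) = Add(Add(Mul(188459, 103649), 41804), Add(80510, 54999)) = Add(Add(19533586891, 41804), 135509) = Add(19533628695, 135509) = 19533764204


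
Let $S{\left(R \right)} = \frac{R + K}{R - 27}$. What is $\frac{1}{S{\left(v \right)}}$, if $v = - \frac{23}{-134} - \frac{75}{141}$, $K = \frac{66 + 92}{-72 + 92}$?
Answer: $- \frac{861575}{237426} \approx -3.6288$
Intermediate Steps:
$K = \frac{79}{10}$ ($K = \frac{158}{20} = 158 \cdot \frac{1}{20} = \frac{79}{10} \approx 7.9$)
$v = - \frac{2269}{6298}$ ($v = \left(-23\right) \left(- \frac{1}{134}\right) - \frac{25}{47} = \frac{23}{134} - \frac{25}{47} = - \frac{2269}{6298} \approx -0.36027$)
$S{\left(R \right)} = \frac{\frac{79}{10} + R}{-27 + R}$ ($S{\left(R \right)} = \frac{R + \frac{79}{10}}{R - 27} = \frac{\frac{79}{10} + R}{-27 + R}$)
$\frac{1}{S{\left(v \right)}} = \frac{1}{\frac{1}{-27 - \frac{2269}{6298}} \left(\frac{79}{10} - \frac{2269}{6298}\right)} = \frac{1}{\frac{1}{- \frac{172315}{6298}} \cdot \frac{118713}{15745}} = \frac{1}{\left(- \frac{6298}{172315}\right) \frac{118713}{15745}} = \frac{1}{- \frac{237426}{861575}} = - \frac{861575}{237426}$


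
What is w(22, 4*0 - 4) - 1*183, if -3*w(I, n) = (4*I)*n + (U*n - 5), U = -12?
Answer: -80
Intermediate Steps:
w(I, n) = 5/3 + 4*n - 4*I*n/3 (w(I, n) = -((4*I)*n + (-12*n - 5))/3 = -(4*I*n + (-5 - 12*n))/3 = -(-5 - 12*n + 4*I*n)/3 = 5/3 + 4*n - 4*I*n/3)
w(22, 4*0 - 4) - 1*183 = (5/3 + 4*(4*0 - 4) - 4/3*22*(4*0 - 4)) - 1*183 = (5/3 + 4*(0 - 4) - 4/3*22*(0 - 4)) - 183 = (5/3 + 4*(-4) - 4/3*22*(-4)) - 183 = (5/3 - 16 + 352/3) - 183 = 103 - 183 = -80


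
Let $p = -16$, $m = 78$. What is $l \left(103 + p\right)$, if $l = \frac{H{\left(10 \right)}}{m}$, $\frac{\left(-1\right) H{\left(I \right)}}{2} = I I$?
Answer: $- \frac{2900}{13} \approx -223.08$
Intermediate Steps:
$H{\left(I \right)} = - 2 I^{2}$ ($H{\left(I \right)} = - 2 I I = - 2 I^{2}$)
$l = - \frac{100}{39}$ ($l = \frac{\left(-2\right) 10^{2}}{78} = \left(-2\right) 100 \cdot \frac{1}{78} = \left(-200\right) \frac{1}{78} = - \frac{100}{39} \approx -2.5641$)
$l \left(103 + p\right) = - \frac{100 \left(103 - 16\right)}{39} = \left(- \frac{100}{39}\right) 87 = - \frac{2900}{13}$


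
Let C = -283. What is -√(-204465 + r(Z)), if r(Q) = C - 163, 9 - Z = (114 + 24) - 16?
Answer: -I*√204911 ≈ -452.67*I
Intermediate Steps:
Z = -113 (Z = 9 - ((114 + 24) - 16) = 9 - (138 - 16) = 9 - 1*122 = 9 - 122 = -113)
r(Q) = -446 (r(Q) = -283 - 163 = -446)
-√(-204465 + r(Z)) = -√(-204465 - 446) = -√(-204911) = -I*√204911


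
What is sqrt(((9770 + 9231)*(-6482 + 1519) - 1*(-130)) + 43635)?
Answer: I*sqrt(94258198) ≈ 9708.7*I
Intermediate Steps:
sqrt(((9770 + 9231)*(-6482 + 1519) - 1*(-130)) + 43635) = sqrt((19001*(-4963) + 130) + 43635) = sqrt((-94301963 + 130) + 43635) = sqrt(-94301833 + 43635) = sqrt(-94258198) = I*sqrt(94258198)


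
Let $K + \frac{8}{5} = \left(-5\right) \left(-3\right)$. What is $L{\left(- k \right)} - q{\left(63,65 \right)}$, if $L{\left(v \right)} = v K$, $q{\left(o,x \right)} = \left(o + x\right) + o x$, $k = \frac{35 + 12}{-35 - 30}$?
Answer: $- \frac{1369326}{325} \approx -4213.3$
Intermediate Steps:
$k = - \frac{47}{65}$ ($k = \frac{47}{-65} = 47 \left(- \frac{1}{65}\right) = - \frac{47}{65} \approx -0.72308$)
$q{\left(o,x \right)} = o + x + o x$
$K = \frac{67}{5}$ ($K = - \frac{8}{5} - -15 = - \frac{8}{5} + 15 = \frac{67}{5} \approx 13.4$)
$L{\left(v \right)} = \frac{67 v}{5}$ ($L{\left(v \right)} = v \frac{67}{5} = \frac{67 v}{5}$)
$L{\left(- k \right)} - q{\left(63,65 \right)} = \frac{67 \left(\left(-1\right) \left(- \frac{47}{65}\right)\right)}{5} - \left(63 + 65 + 63 \cdot 65\right) = \frac{67}{5} \cdot \frac{47}{65} - \left(63 + 65 + 4095\right) = \frac{3149}{325} - 4223 = - \frac{1369326}{325}$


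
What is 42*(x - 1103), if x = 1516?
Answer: 17346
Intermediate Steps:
42*(x - 1103) = 42*(1516 - 1103) = 42*413 = 17346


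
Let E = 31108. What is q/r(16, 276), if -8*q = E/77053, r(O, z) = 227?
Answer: -7777/34982062 ≈ -0.00022231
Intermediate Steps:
q = -7777/154106 (q = -7777/(2*77053) = -⅛*31108/77053 = -7777/154106 ≈ -0.050465)
q/r(16, 276) = -7777/154106/227 = -7777/154106*1/227 = -7777/34982062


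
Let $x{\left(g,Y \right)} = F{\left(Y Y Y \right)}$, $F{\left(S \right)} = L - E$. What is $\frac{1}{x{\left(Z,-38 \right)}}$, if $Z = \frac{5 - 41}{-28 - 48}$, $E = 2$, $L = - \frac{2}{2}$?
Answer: $- \frac{1}{3} \approx -0.33333$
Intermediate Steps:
$L = -1$ ($L = \left(-2\right) \frac{1}{2} = -1$)
$F{\left(S \right)} = -3$ ($F{\left(S \right)} = -1 - 2 = -3$)
$Z = \frac{9}{19}$ ($Z = - \frac{36}{-76} = \left(-36\right) \left(- \frac{1}{76}\right) = \frac{9}{19} \approx 0.47368$)
$x{\left(g,Y \right)} = -3$
$\frac{1}{x{\left(Z,-38 \right)}} = \frac{1}{-3} = - \frac{1}{3}$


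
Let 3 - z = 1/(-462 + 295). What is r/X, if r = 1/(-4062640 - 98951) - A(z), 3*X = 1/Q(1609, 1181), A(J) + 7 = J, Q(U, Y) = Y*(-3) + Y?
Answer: -6556394792860/231661899 ≈ -28302.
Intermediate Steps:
z = 502/167 (z = 3 - 1/(-462 + 295) = 3 - 1/(-167) = 3 - 1*(-1/167) = 3 + 1/167 = 502/167 ≈ 3.0060)
Q(U, Y) = -2*Y (Q(U, Y) = -3*Y + Y = -2*Y)
A(J) = -7 + J
X = -1/7086 (X = 1/(3*((-2*1181))) = (1/3)/(-2362) = (1/3)*(-1/2362) = -1/7086 ≈ -0.00014112)
r = 2775781030/694985697 (r = 1/(-4062640 - 98951) - (-7 + 502/167) = 1/(-4161591) - 1*(-667/167) = -1/4161591 + 667/167 = 2775781030/694985697 ≈ 3.9940)
r/X = 2775781030/(694985697*(-1/7086)) = (2775781030/694985697)*(-7086) = -6556394792860/231661899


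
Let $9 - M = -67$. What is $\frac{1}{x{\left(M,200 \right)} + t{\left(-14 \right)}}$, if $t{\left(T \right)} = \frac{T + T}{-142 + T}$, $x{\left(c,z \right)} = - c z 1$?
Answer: $- \frac{39}{592793} \approx -6.579 \cdot 10^{-5}$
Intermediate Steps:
$M = 76$ ($M = 9 - -67 = 9 + 67 = 76$)
$x{\left(c,z \right)} = - c z$
$t{\left(T \right)} = \frac{2 T}{-142 + T}$
$\frac{1}{x{\left(M,200 \right)} + t{\left(-14 \right)}} = \frac{1}{\left(-1\right) 76 \cdot 200 + 2 \left(-14\right) \frac{1}{-142 - 14}} = \frac{1}{-15200 + 2 \left(-14\right) \frac{1}{-156}} = \frac{1}{-15200 + 2 \left(-14\right) \left(- \frac{1}{156}\right)} = \frac{1}{-15200 + \frac{7}{39}} = \frac{1}{- \frac{592793}{39}} = - \frac{39}{592793}$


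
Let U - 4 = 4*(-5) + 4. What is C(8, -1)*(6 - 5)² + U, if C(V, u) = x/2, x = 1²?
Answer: -23/2 ≈ -11.500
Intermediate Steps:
U = -12 (U = 4 + (4*(-5) + 4) = 4 + (-20 + 4) = 4 - 16 = -12)
x = 1
C(V, u) = ½ (C(V, u) = 1/2 = 1*(½) = ½)
C(8, -1)*(6 - 5)² + U = (6 - 5)²/2 - 12 = (½)*1² - 12 = (½)*1 - 12 = ½ - 12 = -23/2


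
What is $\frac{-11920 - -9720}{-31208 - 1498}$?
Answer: $\frac{1100}{16353} \approx 0.067266$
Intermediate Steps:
$\frac{-11920 - -9720}{-31208 - 1498} = \frac{-11920 + 9720}{-32706} = \left(-2200\right) \left(- \frac{1}{32706}\right) = \frac{1100}{16353}$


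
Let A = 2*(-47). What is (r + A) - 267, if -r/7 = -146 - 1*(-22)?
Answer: 507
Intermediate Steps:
A = -94
r = 868 (r = -7*(-146 - 1*(-22)) = -7*(-146 + 22) = -7*(-124) = 868)
(r + A) - 267 = (868 - 94) - 267 = 774 - 267 = 507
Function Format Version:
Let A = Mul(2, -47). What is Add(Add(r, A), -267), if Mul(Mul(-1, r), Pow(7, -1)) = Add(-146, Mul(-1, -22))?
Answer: 507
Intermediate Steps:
A = -94
r = 868 (r = Mul(-7, Add(-146, Mul(-1, -22))) = Mul(-7, Add(-146, 22)) = Mul(-7, -124) = 868)
Add(Add(r, A), -267) = Add(Add(868, -94), -267) = Add(774, -267) = 507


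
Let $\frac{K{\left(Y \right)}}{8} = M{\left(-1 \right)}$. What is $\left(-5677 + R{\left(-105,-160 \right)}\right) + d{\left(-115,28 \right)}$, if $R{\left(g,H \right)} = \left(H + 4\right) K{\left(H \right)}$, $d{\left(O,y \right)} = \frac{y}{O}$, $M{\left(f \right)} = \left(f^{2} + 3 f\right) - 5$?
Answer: $\frac{351757}{115} \approx 3058.8$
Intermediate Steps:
$M{\left(f \right)} = -5 + f^{2} + 3 f$
$K{\left(Y \right)} = -56$ ($K{\left(Y \right)} = 8 \left(-5 + \left(-1\right)^{2} + 3 \left(-1\right)\right) = 8 \left(-5 + 1 - 3\right) = 8 \left(-7\right) = -56$)
$R{\left(g,H \right)} = -224 - 56 H$ ($R{\left(g,H \right)} = \left(H + 4\right) \left(-56\right) = \left(4 + H\right) \left(-56\right) = -224 - 56 H$)
$\left(-5677 + R{\left(-105,-160 \right)}\right) + d{\left(-115,28 \right)} = \left(-5677 - -8736\right) + \frac{28}{-115} = \left(-5677 + \left(-224 + 8960\right)\right) + 28 \left(- \frac{1}{115}\right) = \left(-5677 + 8736\right) - \frac{28}{115} = 3059 - \frac{28}{115} = \frac{351757}{115}$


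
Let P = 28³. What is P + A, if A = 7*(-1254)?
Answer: 13174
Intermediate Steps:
P = 21952
A = -8778
P + A = 21952 - 8778 = 13174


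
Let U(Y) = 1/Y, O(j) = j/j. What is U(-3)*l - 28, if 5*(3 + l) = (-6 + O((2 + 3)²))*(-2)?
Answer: -83/3 ≈ -27.667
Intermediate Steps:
O(j) = 1
l = -1 (l = -3 + ((-6 + 1)*(-2))/5 = -3 + (-5*(-2))/5 = -3 + (⅕)*10 = -3 + 2 = -1)
U(-3)*l - 28 = -1/(-3) - 28 = -⅓*(-1) - 28 = ⅓ - 28 = -83/3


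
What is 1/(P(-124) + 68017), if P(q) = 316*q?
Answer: 1/28833 ≈ 3.4682e-5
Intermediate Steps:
1/(P(-124) + 68017) = 1/(316*(-124) + 68017) = 1/(-39184 + 68017) = 1/28833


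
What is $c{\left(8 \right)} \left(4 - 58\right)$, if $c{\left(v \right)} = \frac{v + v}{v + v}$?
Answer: $-54$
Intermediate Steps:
$c{\left(v \right)} = 1$ ($c{\left(v \right)} = \frac{2 v}{2 v} = 2 v \frac{1}{2 v} = 1$)
$c{\left(8 \right)} \left(4 - 58\right) = 1 \left(4 - 58\right) = 1 \left(-54\right) = -54$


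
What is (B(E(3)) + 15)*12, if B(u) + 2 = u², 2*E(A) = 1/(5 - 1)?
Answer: 2499/16 ≈ 156.19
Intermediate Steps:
E(A) = ⅛ (E(A) = 1/(2*(5 - 1)) = (½)/4 = (½)*(¼) = ⅛)
B(u) = -2 + u²
(B(E(3)) + 15)*12 = ((-2 + (⅛)²) + 15)*12 = ((-2 + 1/64) + 15)*12 = (-127/64 + 15)*12 = (833/64)*12 = 2499/16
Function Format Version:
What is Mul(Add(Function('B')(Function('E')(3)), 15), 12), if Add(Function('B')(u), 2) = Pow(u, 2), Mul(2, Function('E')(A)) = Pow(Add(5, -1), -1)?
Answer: Rational(2499, 16) ≈ 156.19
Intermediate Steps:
Function('E')(A) = Rational(1, 8) (Function('E')(A) = Mul(Rational(1, 2), Pow(Add(5, -1), -1)) = Mul(Rational(1, 2), Pow(4, -1)) = Mul(Rational(1, 2), Rational(1, 4)) = Rational(1, 8))
Function('B')(u) = Add(-2, Pow(u, 2))
Mul(Add(Function('B')(Function('E')(3)), 15), 12) = Mul(Add(Add(-2, Pow(Rational(1, 8), 2)), 15), 12) = Mul(Add(Add(-2, Rational(1, 64)), 15), 12) = Mul(Add(Rational(-127, 64), 15), 12) = Mul(Rational(833, 64), 12) = Rational(2499, 16)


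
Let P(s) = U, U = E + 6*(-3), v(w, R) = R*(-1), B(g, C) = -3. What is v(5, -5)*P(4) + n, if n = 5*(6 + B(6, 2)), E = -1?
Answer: -80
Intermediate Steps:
n = 15 (n = 5*(6 - 3) = 5*3 = 15)
v(w, R) = -R
U = -19 (U = -1 + 6*(-3) = -1 - 18 = -19)
P(s) = -19
v(5, -5)*P(4) + n = -1*(-5)*(-19) + 15 = 5*(-19) + 15 = -95 + 15 = -80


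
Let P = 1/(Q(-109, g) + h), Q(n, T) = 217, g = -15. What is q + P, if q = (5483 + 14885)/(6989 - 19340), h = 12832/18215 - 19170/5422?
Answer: -23866544149529/14513583910798 ≈ -1.6444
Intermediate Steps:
h = -139803223/49380865 (h = 12832*(1/18215) - 19170*1/5422 = 12832/18215 - 9585/2711 = -139803223/49380865 ≈ -2.8311)
P = 49380865/10575844482 (P = 1/(217 - 139803223/49380865) = 1/(10575844482/49380865) = 49380865/10575844482 ≈ 0.0046692)
q = -20368/12351 (q = 20368/(-12351) = 20368*(-1/12351) = -20368/12351 ≈ -1.6491)
q + P = -20368/12351 + 49380865/10575844482 = -23866544149529/14513583910798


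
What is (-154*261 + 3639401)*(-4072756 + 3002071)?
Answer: -3853616946795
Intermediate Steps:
(-154*261 + 3639401)*(-4072756 + 3002071) = (-40194 + 3639401)*(-1070685) = 3599207*(-1070685) = -3853616946795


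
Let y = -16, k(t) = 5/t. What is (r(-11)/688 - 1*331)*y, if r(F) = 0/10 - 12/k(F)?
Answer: 1138508/215 ≈ 5295.4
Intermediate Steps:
r(F) = -12*F/5 (r(F) = 0/10 - 12*F/5 = 0*(1/10) - 12*F/5 = 0 - 12*F/5 = -12*F/5)
(r(-11)/688 - 1*331)*y = (-12/5*(-11)/688 - 1*331)*(-16) = ((132/5)*(1/688) - 331)*(-16) = (33/860 - 331)*(-16) = -284627/860*(-16) = 1138508/215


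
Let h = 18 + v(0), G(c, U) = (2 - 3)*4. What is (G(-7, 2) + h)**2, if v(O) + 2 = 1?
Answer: 169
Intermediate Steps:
v(O) = -1 (v(O) = -2 + 1 = -1)
G(c, U) = -4 (G(c, U) = -1*4 = -4)
h = 17 (h = 18 - 1 = 17)
(G(-7, 2) + h)**2 = (-4 + 17)**2 = 13**2 = 169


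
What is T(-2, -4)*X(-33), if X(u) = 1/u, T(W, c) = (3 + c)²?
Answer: -1/33 ≈ -0.030303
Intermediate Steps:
T(-2, -4)*X(-33) = (3 - 4)²/(-33) = (-1)²*(-1/33) = 1*(-1/33) = -1/33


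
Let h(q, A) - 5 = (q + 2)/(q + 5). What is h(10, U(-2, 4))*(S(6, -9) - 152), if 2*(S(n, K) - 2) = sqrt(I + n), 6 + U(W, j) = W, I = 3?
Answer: -8613/10 ≈ -861.30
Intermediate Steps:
U(W, j) = -6 + W
S(n, K) = 2 + sqrt(3 + n)/2
h(q, A) = 5 + (2 + q)/(5 + q) (h(q, A) = 5 + (q + 2)/(q + 5) = 5 + (2 + q)/(5 + q))
h(10, U(-2, 4))*(S(6, -9) - 152) = (3*(9 + 2*10)/(5 + 10))*((2 + sqrt(3 + 6)/2) - 152) = (3*(9 + 20)/15)*((2 + sqrt(9)/2) - 152) = (3*(1/15)*29)*((2 + (1/2)*3) - 152) = 29*((2 + 3/2) - 152)/5 = 29*(7/2 - 152)/5 = (29/5)*(-297/2) = -8613/10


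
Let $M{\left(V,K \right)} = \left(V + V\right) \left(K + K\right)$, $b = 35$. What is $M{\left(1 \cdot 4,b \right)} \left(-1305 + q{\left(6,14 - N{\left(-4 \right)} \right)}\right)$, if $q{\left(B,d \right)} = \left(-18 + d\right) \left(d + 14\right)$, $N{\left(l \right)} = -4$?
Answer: $-730800$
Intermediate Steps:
$M{\left(V,K \right)} = 4 K V$ ($M{\left(V,K \right)} = 2 V 2 K = 4 K V$)
$q{\left(B,d \right)} = \left(-18 + d\right) \left(14 + d\right)$
$M{\left(1 \cdot 4,b \right)} \left(-1305 + q{\left(6,14 - N{\left(-4 \right)} \right)}\right) = 4 \cdot 35 \cdot 1 \cdot 4 \left(-1305 - \left(252 - \left(14 - -4\right)^{2} + 4 \left(14 - -4\right)\right)\right) = 4 \cdot 35 \cdot 4 \left(-1305 - \left(252 - \left(14 + 4\right)^{2} + 4 \left(14 + 4\right)\right)\right) = 560 \left(-1305 - \left(324 - 324\right)\right) = 560 \left(-1305 - 0\right) = 560 \left(-1305 + 0\right) = 560 \left(-1305\right) = -730800$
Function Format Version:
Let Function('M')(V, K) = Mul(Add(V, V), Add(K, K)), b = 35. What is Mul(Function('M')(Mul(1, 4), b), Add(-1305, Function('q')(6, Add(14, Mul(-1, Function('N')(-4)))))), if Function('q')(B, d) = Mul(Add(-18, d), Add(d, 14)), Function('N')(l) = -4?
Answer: -730800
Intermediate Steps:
Function('M')(V, K) = Mul(4, K, V) (Function('M')(V, K) = Mul(Mul(2, V), Mul(2, K)) = Mul(4, K, V))
Function('q')(B, d) = Mul(Add(-18, d), Add(14, d))
Mul(Function('M')(Mul(1, 4), b), Add(-1305, Function('q')(6, Add(14, Mul(-1, Function('N')(-4)))))) = Mul(Mul(4, 35, Mul(1, 4)), Add(-1305, Add(-252, Pow(Add(14, Mul(-1, -4)), 2), Mul(-4, Add(14, Mul(-1, -4)))))) = Mul(Mul(4, 35, 4), Add(-1305, Add(-252, Pow(Add(14, 4), 2), Mul(-4, Add(14, 4))))) = Mul(560, Add(-1305, Add(-252, Pow(18, 2), Mul(-4, 18)))) = Mul(560, Add(-1305, Add(-252, 324, -72))) = Mul(560, Add(-1305, 0)) = Mul(560, -1305) = -730800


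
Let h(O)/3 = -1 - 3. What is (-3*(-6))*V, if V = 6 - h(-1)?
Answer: 324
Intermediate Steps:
h(O) = -12 (h(O) = 3*(-1 - 3) = 3*(-4) = -12)
V = 18 (V = 6 - 1*(-12) = 6 + 12 = 18)
(-3*(-6))*V = -3*(-6)*18 = 18*18 = 324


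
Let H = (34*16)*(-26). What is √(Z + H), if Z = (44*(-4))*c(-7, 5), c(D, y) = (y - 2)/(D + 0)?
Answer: 4*I*√43085/7 ≈ 118.61*I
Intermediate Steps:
H = -14144 (H = 544*(-26) = -14144)
c(D, y) = (-2 + y)/D
Z = 528/7 (Z = (44*(-4))*((-2 + 5)/(-7)) = -(-176)*3/7 = -176*(-3/7) = 528/7 ≈ 75.429)
√(Z + H) = √(528/7 - 14144) = √(-98480/7) = 4*I*√43085/7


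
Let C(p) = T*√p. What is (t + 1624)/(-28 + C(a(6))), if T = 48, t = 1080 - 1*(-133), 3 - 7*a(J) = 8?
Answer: -139013/4252 - 8511*I*√35/1063 ≈ -32.694 - 47.368*I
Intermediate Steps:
a(J) = -5/7 (a(J) = 3/7 - ⅐*8 = 3/7 - 8/7 = -5/7)
t = 1213 (t = 1080 + 133 = 1213)
C(p) = 48*√p
(t + 1624)/(-28 + C(a(6))) = (1213 + 1624)/(-28 + 48*√(-5/7)) = 2837/(-28 + 48*(I*√35/7)) = 2837/(-28 + 48*I*√35/7)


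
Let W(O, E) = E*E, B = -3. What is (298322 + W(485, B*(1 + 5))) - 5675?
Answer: 292971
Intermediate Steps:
W(O, E) = E²
(298322 + W(485, B*(1 + 5))) - 5675 = (298322 + (-3*(1 + 5))²) - 5675 = (298322 + (-3*6)²) - 5675 = (298322 + (-18)²) - 5675 = (298322 + 324) - 5675 = 298646 - 5675 = 292971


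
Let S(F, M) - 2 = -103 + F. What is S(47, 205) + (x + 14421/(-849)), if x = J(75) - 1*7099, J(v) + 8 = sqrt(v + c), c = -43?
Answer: -2031370/283 + 4*sqrt(2) ≈ -7172.3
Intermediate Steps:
J(v) = -8 + sqrt(-43 + v) (J(v) = -8 + sqrt(v - 43) = -8 + sqrt(-43 + v))
S(F, M) = -101 + F (S(F, M) = 2 + (-103 + F) = -101 + F)
x = -7107 + 4*sqrt(2) (x = (-8 + sqrt(-43 + 75)) - 1*7099 = (-8 + sqrt(32)) - 7099 = (-8 + 4*sqrt(2)) - 7099 = -7107 + 4*sqrt(2) ≈ -7101.3)
S(47, 205) + (x + 14421/(-849)) = (-101 + 47) + ((-7107 + 4*sqrt(2)) + 14421/(-849)) = -54 + ((-7107 + 4*sqrt(2)) + 14421*(-1/849)) = -54 + ((-7107 + 4*sqrt(2)) - 4807/283) = -54 + (-2016088/283 + 4*sqrt(2)) = -2031370/283 + 4*sqrt(2)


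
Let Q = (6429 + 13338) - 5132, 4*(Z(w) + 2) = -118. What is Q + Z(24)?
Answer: 29207/2 ≈ 14604.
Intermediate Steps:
Z(w) = -63/2 (Z(w) = -2 + (¼)*(-118) = -2 - 59/2 = -63/2)
Q = 14635 (Q = 19767 - 5132 = 14635)
Q + Z(24) = 14635 - 63/2 = 29207/2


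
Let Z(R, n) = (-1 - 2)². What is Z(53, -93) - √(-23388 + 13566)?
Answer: 9 - I*√9822 ≈ 9.0 - 99.106*I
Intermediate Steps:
Z(R, n) = 9 (Z(R, n) = (-3)² = 9)
Z(53, -93) - √(-23388 + 13566) = 9 - √(-23388 + 13566) = 9 - √(-9822) = 9 - I*√9822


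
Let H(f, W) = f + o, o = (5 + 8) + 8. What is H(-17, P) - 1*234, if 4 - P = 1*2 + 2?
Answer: -230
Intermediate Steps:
P = 0 (P = 4 - (1*2 + 2) = 4 - (2 + 2) = 4 - 1*4 = 4 - 4 = 0)
o = 21 (o = 13 + 8 = 21)
H(f, W) = 21 + f (H(f, W) = f + 21 = 21 + f)
H(-17, P) - 1*234 = (21 - 17) - 1*234 = 4 - 234 = -230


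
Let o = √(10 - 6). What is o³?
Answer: 8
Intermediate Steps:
o = 2 (o = √4 = 2)
o³ = 2³ = 8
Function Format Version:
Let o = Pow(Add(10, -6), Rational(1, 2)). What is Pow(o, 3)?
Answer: 8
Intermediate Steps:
o = 2 (o = Pow(4, Rational(1, 2)) = 2)
Pow(o, 3) = Pow(2, 3) = 8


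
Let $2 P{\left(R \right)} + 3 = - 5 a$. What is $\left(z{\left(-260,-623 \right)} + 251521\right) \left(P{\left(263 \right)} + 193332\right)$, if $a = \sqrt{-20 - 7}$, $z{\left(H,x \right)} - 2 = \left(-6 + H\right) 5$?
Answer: $\frac{96739875573}{2} - \frac{3752895 i \sqrt{3}}{2} \approx 4.837 \cdot 10^{10} - 3.2501 \cdot 10^{6} i$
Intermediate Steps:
$z{\left(H,x \right)} = -28 + 5 H$ ($z{\left(H,x \right)} = 2 + \left(-6 + H\right) 5 = 2 + \left(-30 + 5 H\right) = -28 + 5 H$)
$a = 3 i \sqrt{3}$ ($a = \sqrt{-27} = 3 i \sqrt{3} \approx 5.1962 i$)
$P{\left(R \right)} = - \frac{3}{2} - \frac{15 i \sqrt{3}}{2}$ ($P{\left(R \right)} = - \frac{3}{2} + \frac{\left(-5\right) 3 i \sqrt{3}}{2} = - \frac{3}{2} + \frac{\left(-15\right) i \sqrt{3}}{2} = - \frac{3}{2} - \frac{15 i \sqrt{3}}{2}$)
$\left(z{\left(-260,-623 \right)} + 251521\right) \left(P{\left(263 \right)} + 193332\right) = \left(\left(-28 + 5 \left(-260\right)\right) + 251521\right) \left(\left(- \frac{3}{2} - \frac{15 i \sqrt{3}}{2}\right) + 193332\right) = \left(\left(-28 - 1300\right) + 251521\right) \left(\frac{386661}{2} - \frac{15 i \sqrt{3}}{2}\right) = \left(-1328 + 251521\right) \left(\frac{386661}{2} - \frac{15 i \sqrt{3}}{2}\right) = 250193 \left(\frac{386661}{2} - \frac{15 i \sqrt{3}}{2}\right) = \frac{96739875573}{2} - \frac{3752895 i \sqrt{3}}{2}$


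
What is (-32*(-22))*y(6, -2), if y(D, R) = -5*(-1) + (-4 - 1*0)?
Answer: 704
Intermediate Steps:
y(D, R) = 1 (y(D, R) = 5 + (-4 + 0) = 5 - 4 = 1)
(-32*(-22))*y(6, -2) = -32*(-22)*1 = 704*1 = 704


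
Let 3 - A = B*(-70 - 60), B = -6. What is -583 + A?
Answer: -1360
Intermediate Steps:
A = -777 (A = 3 - (-6)*(-70 - 60) = 3 - (-6)*(-130) = 3 - 1*780 = 3 - 780 = -777)
-583 + A = -583 - 777 = -1360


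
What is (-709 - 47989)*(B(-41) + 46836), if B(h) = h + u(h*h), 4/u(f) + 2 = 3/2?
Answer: -2278433326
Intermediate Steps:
u(f) = -8 (u(f) = 4/(-2 + 3/2) = 4/(-½) = 4*(-2) = -8)
B(h) = -8 + h (B(h) = h - 8 = -8 + h)
(-709 - 47989)*(B(-41) + 46836) = (-709 - 47989)*((-8 - 41) + 46836) = -48698*(-49 + 46836) = -48698*46787 = -2278433326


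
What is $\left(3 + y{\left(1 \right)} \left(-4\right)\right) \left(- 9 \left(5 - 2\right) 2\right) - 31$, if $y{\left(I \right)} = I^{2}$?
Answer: $23$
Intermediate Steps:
$\left(3 + y{\left(1 \right)} \left(-4\right)\right) \left(- 9 \left(5 - 2\right) 2\right) - 31 = \left(3 + 1^{2} \left(-4\right)\right) \left(- 9 \left(5 - 2\right) 2\right) - 31 = \left(3 + 1 \left(-4\right)\right) \left(- 9 \cdot 3 \cdot 2\right) - 31 = \left(3 - 4\right) \left(\left(-9\right) 6\right) - 31 = \left(-1\right) \left(-54\right) - 31 = 54 - 31 = 23$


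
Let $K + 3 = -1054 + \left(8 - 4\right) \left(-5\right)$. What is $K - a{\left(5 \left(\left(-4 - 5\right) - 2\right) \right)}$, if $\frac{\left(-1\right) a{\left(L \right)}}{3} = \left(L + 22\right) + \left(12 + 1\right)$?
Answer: $-1137$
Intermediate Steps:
$a{\left(L \right)} = -105 - 3 L$ ($a{\left(L \right)} = - 3 \left(\left(L + 22\right) + \left(12 + 1\right)\right) = - 3 \left(\left(22 + L\right) + 13\right) = - 3 \left(35 + L\right) = -105 - 3 L$)
$K = -1077$ ($K = -3 - \left(1054 - \left(8 - 4\right) \left(-5\right)\right) = -3 + \left(-1054 + 4 \left(-5\right)\right) = -3 - 1074 = -1077$)
$K - a{\left(5 \left(\left(-4 - 5\right) - 2\right) \right)} = -1077 - \left(-105 - 3 \cdot 5 \left(\left(-4 - 5\right) - 2\right)\right) = -1077 - \left(-105 - 3 \cdot 5 \left(-9 - 2\right)\right) = -1077 - \left(-105 - 3 \cdot 5 \left(-11\right)\right) = -1077 - \left(-105 - -165\right) = -1077 - \left(-105 + 165\right) = -1077 - 60 = -1137$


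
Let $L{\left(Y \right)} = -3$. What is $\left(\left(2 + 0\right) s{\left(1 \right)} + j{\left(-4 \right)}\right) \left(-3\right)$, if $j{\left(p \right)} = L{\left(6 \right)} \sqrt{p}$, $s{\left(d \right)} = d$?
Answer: $-6 + 18 i \approx -6.0 + 18.0 i$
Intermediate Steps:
$j{\left(p \right)} = - 3 \sqrt{p}$
$\left(\left(2 + 0\right) s{\left(1 \right)} + j{\left(-4 \right)}\right) \left(-3\right) = \left(\left(2 + 0\right) 1 - 3 \sqrt{-4}\right) \left(-3\right) = \left(2 \cdot 1 - 3 \cdot 2 i\right) \left(-3\right) = \left(2 - 6 i\right) \left(-3\right) = -6 + 18 i$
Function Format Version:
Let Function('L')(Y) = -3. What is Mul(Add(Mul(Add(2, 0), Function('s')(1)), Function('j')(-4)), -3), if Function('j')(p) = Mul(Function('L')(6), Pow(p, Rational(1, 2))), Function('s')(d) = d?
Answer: Add(-6, Mul(18, I)) ≈ Add(-6.0000, Mul(18.000, I))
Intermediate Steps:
Function('j')(p) = Mul(-3, Pow(p, Rational(1, 2)))
Mul(Add(Mul(Add(2, 0), Function('s')(1)), Function('j')(-4)), -3) = Mul(Add(Mul(Add(2, 0), 1), Mul(-3, Pow(-4, Rational(1, 2)))), -3) = Mul(Add(Mul(2, 1), Mul(-3, Mul(2, I))), -3) = Mul(Add(2, Mul(-6, I)), -3) = Add(-6, Mul(18, I))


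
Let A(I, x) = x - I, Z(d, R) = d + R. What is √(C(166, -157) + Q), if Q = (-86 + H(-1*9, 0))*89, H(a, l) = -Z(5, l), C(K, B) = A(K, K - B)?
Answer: 19*I*√22 ≈ 89.118*I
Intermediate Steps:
Z(d, R) = R + d
C(K, B) = -B (C(K, B) = (K - B) - K = -B)
H(a, l) = -5 - l (H(a, l) = -(l + 5) = -(5 + l) = -5 - l)
Q = -8099 (Q = (-86 + (-5 - 1*0))*89 = (-86 + (-5 + 0))*89 = (-86 - 5)*89 = -91*89 = -8099)
√(C(166, -157) + Q) = √(-1*(-157) - 8099) = √(157 - 8099) = √(-7942) = 19*I*√22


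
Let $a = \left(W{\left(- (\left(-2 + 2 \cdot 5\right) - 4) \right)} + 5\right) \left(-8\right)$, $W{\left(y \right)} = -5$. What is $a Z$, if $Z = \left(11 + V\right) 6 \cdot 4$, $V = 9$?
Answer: $0$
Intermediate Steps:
$Z = 480$ ($Z = \left(11 + 9\right) 6 \cdot 4 = 20 \cdot 24 = 480$)
$a = 0$ ($a = \left(-5 + 5\right) \left(-8\right) = 0 \left(-8\right) = 0$)
$a Z = 0 \cdot 480 = 0$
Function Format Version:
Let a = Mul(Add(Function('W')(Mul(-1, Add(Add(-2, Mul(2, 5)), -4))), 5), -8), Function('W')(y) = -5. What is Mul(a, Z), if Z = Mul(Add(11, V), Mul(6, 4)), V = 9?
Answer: 0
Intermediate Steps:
Z = 480 (Z = Mul(Add(11, 9), Mul(6, 4)) = Mul(20, 24) = 480)
a = 0 (a = Mul(Add(-5, 5), -8) = Mul(0, -8) = 0)
Mul(a, Z) = Mul(0, 480) = 0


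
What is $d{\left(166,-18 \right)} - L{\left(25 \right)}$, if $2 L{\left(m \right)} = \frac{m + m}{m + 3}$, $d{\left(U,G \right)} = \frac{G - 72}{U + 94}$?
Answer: $- \frac{451}{364} \approx -1.239$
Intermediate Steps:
$d{\left(U,G \right)} = \frac{-72 + G}{94 + U}$
$L{\left(m \right)} = \frac{m}{3 + m}$ ($L{\left(m \right)} = \frac{\left(m + m\right) \frac{1}{m + 3}}{2} = \frac{2 m \frac{1}{3 + m}}{2} = \frac{m}{3 + m}$)
$d{\left(166,-18 \right)} - L{\left(25 \right)} = \frac{-72 - 18}{94 + 166} - \frac{25}{3 + 25} = \frac{1}{260} \left(-90\right) - \frac{25}{28} = \frac{1}{260} \left(-90\right) - 25 \cdot \frac{1}{28} = - \frac{9}{26} - \frac{25}{28} = - \frac{451}{364}$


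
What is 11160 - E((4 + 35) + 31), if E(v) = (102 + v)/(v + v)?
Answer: 390557/35 ≈ 11159.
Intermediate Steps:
E(v) = (102 + v)/(2*v) (E(v) = (102 + v)/((2*v)) = (102 + v)*(1/(2*v)) = (102 + v)/(2*v))
11160 - E((4 + 35) + 31) = 11160 - (102 + ((4 + 35) + 31))/(2*((4 + 35) + 31)) = 11160 - (102 + (39 + 31))/(2*(39 + 31)) = 11160 - (102 + 70)/(2*70) = 11160 - 172/(2*70) = 11160 - 1*43/35 = 11160 - 43/35 = 390557/35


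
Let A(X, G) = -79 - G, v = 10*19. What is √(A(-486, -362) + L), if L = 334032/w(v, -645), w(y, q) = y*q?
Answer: 3*√519666739/4085 ≈ 16.741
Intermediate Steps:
v = 190
w(y, q) = q*y
L = -55672/20425 (L = 334032/((-645*190)) = 334032/(-122550) = 334032*(-1/122550) = -55672/20425 ≈ -2.7257)
√(A(-486, -362) + L) = √((-79 - 1*(-362)) - 55672/20425) = √((-79 + 362) - 55672/20425) = √(283 - 55672/20425) = √(5724603/20425) = 3*√519666739/4085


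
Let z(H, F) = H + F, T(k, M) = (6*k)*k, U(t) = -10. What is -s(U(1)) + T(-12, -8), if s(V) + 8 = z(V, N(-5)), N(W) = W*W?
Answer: 857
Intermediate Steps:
N(W) = W²
T(k, M) = 6*k²
z(H, F) = F + H
s(V) = 17 + V (s(V) = -8 + ((-5)² + V) = -8 + (25 + V) = 17 + V)
-s(U(1)) + T(-12, -8) = -(17 - 10) + 6*(-12)² = -1*7 + 6*144 = -7 + 864 = 857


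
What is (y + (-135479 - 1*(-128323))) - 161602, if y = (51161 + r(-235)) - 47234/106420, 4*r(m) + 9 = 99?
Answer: -3128081381/26605 ≈ -1.1758e+5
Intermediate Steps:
r(m) = 45/2 (r(m) = -9/4 + (1/4)*99 = -9/4 + 99/4 = 45/2)
y = 1361725209/26605 (y = (51161 + 45/2) - 47234/106420 = 102367/2 - 47234*1/106420 = 102367/2 - 23617/53210 = 1361725209/26605 ≈ 51183.)
(y + (-135479 - 1*(-128323))) - 161602 = (1361725209/26605 + (-135479 - 1*(-128323))) - 161602 = (1361725209/26605 + (-135479 + 128323)) - 161602 = (1361725209/26605 - 7156) - 161602 = 1171339829/26605 - 161602 = -3128081381/26605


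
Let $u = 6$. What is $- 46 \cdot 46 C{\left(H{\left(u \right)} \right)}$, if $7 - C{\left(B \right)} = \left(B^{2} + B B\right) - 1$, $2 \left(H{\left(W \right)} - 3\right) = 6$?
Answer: $135424$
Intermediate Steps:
$H{\left(W \right)} = 6$ ($H{\left(W \right)} = 3 + \frac{1}{2} \cdot 6 = 3 + 3 = 6$)
$C{\left(B \right)} = 8 - 2 B^{2}$ ($C{\left(B \right)} = 7 - \left(\left(B^{2} + B B\right) - 1\right) = 7 - \left(\left(B^{2} + B^{2}\right) - 1\right) = 7 - \left(2 B^{2} - 1\right) = 7 - \left(-1 + 2 B^{2}\right) = 8 - 2 B^{2}$)
$- 46 \cdot 46 C{\left(H{\left(u \right)} \right)} = - 46 \cdot 46 \left(8 - 2 \cdot 6^{2}\right) = - 2116 \left(8 - 72\right) = - 2116 \left(-64\right) = \left(-1\right) \left(-135424\right) = 135424$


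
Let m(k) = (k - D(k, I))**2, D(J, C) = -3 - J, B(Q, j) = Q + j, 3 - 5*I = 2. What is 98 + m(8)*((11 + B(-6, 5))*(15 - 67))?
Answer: -187622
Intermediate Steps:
I = 1/5 (I = 3/5 - 1/5*2 = 3/5 - 2/5 = 1/5 ≈ 0.20000)
m(k) = (3 + 2*k)**2 (m(k) = (k - (-3 - k))**2 = (k + (3 + k))**2 = (3 + 2*k)**2)
98 + m(8)*((11 + B(-6, 5))*(15 - 67)) = 98 + (3 + 2*8)**2*((11 + (-6 + 5))*(15 - 67)) = 98 + (3 + 16)**2*((11 - 1)*(-52)) = 98 + 19**2*(10*(-52)) = 98 + 361*(-520) = 98 - 187720 = -187622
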